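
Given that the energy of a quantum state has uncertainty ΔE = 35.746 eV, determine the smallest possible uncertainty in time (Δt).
9.207 as

Using the energy-time uncertainty principle:
ΔEΔt ≥ ℏ/2

The minimum uncertainty in time is:
Δt_min = ℏ/(2ΔE)
Δt_min = (1.055e-34 J·s) / (2 × 5.727e-18 J)
Δt_min = 9.207e-18 s = 9.207 as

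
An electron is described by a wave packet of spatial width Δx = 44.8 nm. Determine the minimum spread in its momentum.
1.177 × 10^-27 kg·m/s

For a wave packet, the spatial width Δx and momentum spread Δp are related by the uncertainty principle:
ΔxΔp ≥ ℏ/2

The minimum momentum spread is:
Δp_min = ℏ/(2Δx)
Δp_min = (1.055e-34 J·s) / (2 × 4.480e-08 m)
Δp_min = 1.177e-27 kg·m/s

A wave packet cannot have both a well-defined position and well-defined momentum.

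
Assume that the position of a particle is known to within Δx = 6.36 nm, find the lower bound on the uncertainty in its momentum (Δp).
8.291 × 10^-27 kg·m/s

Using the Heisenberg uncertainty principle:
ΔxΔp ≥ ℏ/2

The minimum uncertainty in momentum is:
Δp_min = ℏ/(2Δx)
Δp_min = (1.055e-34 J·s) / (2 × 6.360e-09 m)
Δp_min = 8.291e-27 kg·m/s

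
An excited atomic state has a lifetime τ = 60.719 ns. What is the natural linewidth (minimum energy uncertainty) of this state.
5.420 neV

Using the energy-time uncertainty principle:
ΔEΔt ≥ ℏ/2

The lifetime τ represents the time uncertainty Δt.
The natural linewidth (minimum energy uncertainty) is:

ΔE = ℏ/(2τ)
ΔE = (1.055e-34 J·s) / (2 × 6.072e-08 s)
ΔE = 8.684e-28 J = 5.420 neV

This natural linewidth limits the precision of spectroscopic measurements.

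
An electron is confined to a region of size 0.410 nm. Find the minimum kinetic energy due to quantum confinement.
56.662 meV

Using the uncertainty principle:

1. Position uncertainty: Δx ≈ 4.100e-10 m
2. Minimum momentum uncertainty: Δp = ℏ/(2Δx) = 1.286e-25 kg·m/s
3. Minimum kinetic energy:
   KE = (Δp)²/(2m) = (1.286e-25)²/(2 × 9.109e-31 kg)
   KE = 9.078e-21 J = 56.662 meV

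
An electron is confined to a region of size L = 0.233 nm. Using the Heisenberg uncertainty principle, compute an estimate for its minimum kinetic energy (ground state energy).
175.449 meV

Using the uncertainty principle to estimate ground state energy:

1. The position uncertainty is approximately the confinement size:
   Δx ≈ L = 2.330e-10 m

2. From ΔxΔp ≥ ℏ/2, the minimum momentum uncertainty is:
   Δp ≈ ℏ/(2L) = 2.263e-25 kg·m/s

3. The kinetic energy is approximately:
   KE ≈ (Δp)²/(2m) = (2.263e-25)²/(2 × 9.109e-31 kg)
   KE ≈ 2.811e-20 J = 175.449 meV

This is an order-of-magnitude estimate of the ground state energy.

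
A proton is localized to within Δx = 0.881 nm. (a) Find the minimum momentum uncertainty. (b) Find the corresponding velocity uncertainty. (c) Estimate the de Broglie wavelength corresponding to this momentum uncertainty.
(a) Δp_min = 5.985 × 10^-26 kg·m/s
(b) Δv_min = 35.783 m/s
(c) λ_dB = 11.071 nm

Step-by-step:

(a) From the uncertainty principle:
Δp_min = ℏ/(2Δx) = (1.055e-34 J·s)/(2 × 8.810e-10 m) = 5.985e-26 kg·m/s

(b) The velocity uncertainty:
Δv = Δp/m = (5.985e-26 kg·m/s)/(1.673e-27 kg) = 3.578e+01 m/s = 35.783 m/s

(c) The de Broglie wavelength for this momentum:
λ = h/p = (6.626e-34 J·s)/(5.985e-26 kg·m/s) = 1.107e-08 m = 11.071 nm

Note: The de Broglie wavelength is comparable to the localization size, as expected from wave-particle duality.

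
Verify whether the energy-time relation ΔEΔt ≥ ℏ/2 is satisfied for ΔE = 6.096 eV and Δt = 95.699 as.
Yes, it satisfies the uncertainty relation.

Calculate the product ΔEΔt:
ΔE = 6.096 eV = 9.767e-19 J
ΔEΔt = (9.767e-19 J) × (9.570e-17 s)
ΔEΔt = 9.347e-35 J·s

Compare to the minimum allowed value ℏ/2:
ℏ/2 = 5.273e-35 J·s

Since ΔEΔt = 9.347e-35 J·s ≥ 5.273e-35 J·s = ℏ/2,
this satisfies the uncertainty relation.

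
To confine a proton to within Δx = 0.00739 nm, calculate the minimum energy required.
94.987 meV

Localizing a particle requires giving it sufficient momentum uncertainty:

1. From uncertainty principle: Δp ≥ ℏ/(2Δx)
   Δp_min = (1.055e-34 J·s) / (2 × 7.390e-12 m)
   Δp_min = 7.135e-24 kg·m/s

2. This momentum uncertainty corresponds to kinetic energy:
   KE ≈ (Δp)²/(2m) = (7.135e-24)²/(2 × 1.673e-27 kg)
   KE = 1.522e-20 J = 94.987 meV

Tighter localization requires more energy.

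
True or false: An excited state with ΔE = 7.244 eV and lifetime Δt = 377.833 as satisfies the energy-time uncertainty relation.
Yes, it satisfies the uncertainty relation.

Calculate the product ΔEΔt:
ΔE = 7.244 eV = 1.161e-18 J
ΔEΔt = (1.161e-18 J) × (3.778e-16 s)
ΔEΔt = 4.385e-34 J·s

Compare to the minimum allowed value ℏ/2:
ℏ/2 = 5.273e-35 J·s

Since ΔEΔt = 4.385e-34 J·s ≥ 5.273e-35 J·s = ℏ/2,
this satisfies the uncertainty relation.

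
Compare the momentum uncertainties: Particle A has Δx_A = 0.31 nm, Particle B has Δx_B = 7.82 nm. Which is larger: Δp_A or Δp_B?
Particle A has the larger minimum momentum uncertainty, by a factor of 25.23.

For each particle, the minimum momentum uncertainty is Δp_min = ℏ/(2Δx):

Particle A: Δp_A = ℏ/(2×3.100e-10 m) = 1.701e-25 kg·m/s
Particle B: Δp_B = ℏ/(2×7.820e-09 m) = 6.743e-27 kg·m/s

Ratio: Δp_A/Δp_B = 25.23

Since Δp_min ∝ 1/Δx, the particle with smaller position uncertainty (A) has larger momentum uncertainty.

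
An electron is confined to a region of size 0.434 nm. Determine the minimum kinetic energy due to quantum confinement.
50.569 meV

Using the uncertainty principle:

1. Position uncertainty: Δx ≈ 4.340e-10 m
2. Minimum momentum uncertainty: Δp = ℏ/(2Δx) = 1.215e-25 kg·m/s
3. Minimum kinetic energy:
   KE = (Δp)²/(2m) = (1.215e-25)²/(2 × 9.109e-31 kg)
   KE = 8.102e-21 J = 50.569 meV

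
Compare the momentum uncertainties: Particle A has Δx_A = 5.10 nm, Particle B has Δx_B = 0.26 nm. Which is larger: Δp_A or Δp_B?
Particle B has the larger minimum momentum uncertainty, by a factor of 19.62.

For each particle, the minimum momentum uncertainty is Δp_min = ℏ/(2Δx):

Particle A: Δp_A = ℏ/(2×5.100e-09 m) = 1.034e-26 kg·m/s
Particle B: Δp_B = ℏ/(2×2.600e-10 m) = 2.028e-25 kg·m/s

Ratio: Δp_B/Δp_A = 19.62

Since Δp_min ∝ 1/Δx, the particle with smaller position uncertainty (B) has larger momentum uncertainty.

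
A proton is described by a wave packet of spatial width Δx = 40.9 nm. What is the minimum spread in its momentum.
1.289 × 10^-27 kg·m/s

For a wave packet, the spatial width Δx and momentum spread Δp are related by the uncertainty principle:
ΔxΔp ≥ ℏ/2

The minimum momentum spread is:
Δp_min = ℏ/(2Δx)
Δp_min = (1.055e-34 J·s) / (2 × 4.090e-08 m)
Δp_min = 1.289e-27 kg·m/s

A wave packet cannot have both a well-defined position and well-defined momentum.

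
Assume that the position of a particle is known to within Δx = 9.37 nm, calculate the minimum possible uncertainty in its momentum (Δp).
5.627 × 10^-27 kg·m/s

Using the Heisenberg uncertainty principle:
ΔxΔp ≥ ℏ/2

The minimum uncertainty in momentum is:
Δp_min = ℏ/(2Δx)
Δp_min = (1.055e-34 J·s) / (2 × 9.370e-09 m)
Δp_min = 5.627e-27 kg·m/s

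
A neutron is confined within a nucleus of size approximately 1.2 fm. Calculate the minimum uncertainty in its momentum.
4.394 × 10^-20 kg·m/s

Using the Heisenberg uncertainty principle:
ΔxΔp ≥ ℏ/2

With Δx ≈ L = 1.200e-15 m (the confinement size):
Δp_min = ℏ/(2Δx)
Δp_min = (1.055e-34 J·s) / (2 × 1.200e-15 m)
Δp_min = 4.394e-20 kg·m/s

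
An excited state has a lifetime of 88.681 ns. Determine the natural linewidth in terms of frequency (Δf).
897.345 kHz

Using the energy-time uncertainty principle and E = hf:
ΔEΔt ≥ ℏ/2
hΔf·Δt ≥ ℏ/2

The minimum frequency uncertainty is:
Δf = ℏ/(2hτ) = 1/(4πτ)
Δf = 1/(4π × 8.868e-08 s)
Δf = 8.973e+05 Hz = 897.345 kHz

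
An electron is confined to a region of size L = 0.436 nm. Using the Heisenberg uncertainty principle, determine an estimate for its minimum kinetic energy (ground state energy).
50.106 meV

Using the uncertainty principle to estimate ground state energy:

1. The position uncertainty is approximately the confinement size:
   Δx ≈ L = 4.360e-10 m

2. From ΔxΔp ≥ ℏ/2, the minimum momentum uncertainty is:
   Δp ≈ ℏ/(2L) = 1.209e-25 kg·m/s

3. The kinetic energy is approximately:
   KE ≈ (Δp)²/(2m) = (1.209e-25)²/(2 × 9.109e-31 kg)
   KE ≈ 8.028e-21 J = 50.106 meV

This is an order-of-magnitude estimate of the ground state energy.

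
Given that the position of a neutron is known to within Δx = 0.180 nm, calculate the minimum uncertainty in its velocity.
174.895 m/s

Using the Heisenberg uncertainty principle and Δp = mΔv:
ΔxΔp ≥ ℏ/2
Δx(mΔv) ≥ ℏ/2

The minimum uncertainty in velocity is:
Δv_min = ℏ/(2mΔx)
Δv_min = (1.055e-34 J·s) / (2 × 1.675e-27 kg × 1.800e-10 m)
Δv_min = 1.749e+02 m/s = 174.895 m/s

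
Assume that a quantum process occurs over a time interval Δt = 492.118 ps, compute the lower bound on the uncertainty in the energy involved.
668.754 neV

Using the energy-time uncertainty principle:
ΔEΔt ≥ ℏ/2

The minimum uncertainty in energy is:
ΔE_min = ℏ/(2Δt)
ΔE_min = (1.055e-34 J·s) / (2 × 4.921e-10 s)
ΔE_min = 1.071e-25 J = 668.754 neV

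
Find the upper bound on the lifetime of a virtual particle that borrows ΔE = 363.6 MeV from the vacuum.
9.051 × 10^-25 s

Using the energy-time uncertainty principle:
ΔEΔt ≥ ℏ/2

For a virtual particle borrowing energy ΔE, the maximum lifetime is:
Δt_max = ℏ/(2ΔE)

Converting energy:
ΔE = 363.6 MeV = 5.826e-11 J

Δt_max = (1.055e-34 J·s) / (2 × 5.826e-11 J)
Δt_max = 9.051e-25 s = 9.051 × 10^-25 s

Virtual particles with higher borrowed energy exist for shorter times.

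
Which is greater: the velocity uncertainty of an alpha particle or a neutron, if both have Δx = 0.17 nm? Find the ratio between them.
The neutron has the larger minimum velocity uncertainty, by a ratio of 4.0.

For both particles, Δp_min = ℏ/(2Δx) = 3.102e-25 kg·m/s (same for both).

The velocity uncertainty is Δv = Δp/m:
- alpha particle: Δv = 3.102e-25 / 6.645e-27 = 4.668e+01 m/s = 46.679 m/s
- neutron: Δv = 3.102e-25 / 1.675e-27 = 1.852e+02 m/s = 185.183 m/s

Ratio: 1.852e+02 / 4.668e+01 = 4.0

The lighter particle has larger velocity uncertainty because Δv ∝ 1/m.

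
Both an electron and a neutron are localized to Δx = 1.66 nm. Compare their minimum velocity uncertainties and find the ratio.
The electron has the larger minimum velocity uncertainty, by a ratio of 1838.7.

For both particles, Δp_min = ℏ/(2Δx) = 3.176e-26 kg·m/s (same for both).

The velocity uncertainty is Δv = Δp/m:
- electron: Δv = 3.176e-26 / 9.109e-31 = 3.487e+04 m/s = 34.870 km/s
- neutron: Δv = 3.176e-26 / 1.675e-27 = 1.896e+01 m/s = 18.965 m/s

Ratio: 3.487e+04 / 1.896e+01 = 1838.7

The lighter particle has larger velocity uncertainty because Δv ∝ 1/m.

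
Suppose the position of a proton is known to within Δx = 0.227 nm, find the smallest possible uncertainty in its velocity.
138.875 m/s

Using the Heisenberg uncertainty principle and Δp = mΔv:
ΔxΔp ≥ ℏ/2
Δx(mΔv) ≥ ℏ/2

The minimum uncertainty in velocity is:
Δv_min = ℏ/(2mΔx)
Δv_min = (1.055e-34 J·s) / (2 × 1.673e-27 kg × 2.270e-10 m)
Δv_min = 1.389e+02 m/s = 138.875 m/s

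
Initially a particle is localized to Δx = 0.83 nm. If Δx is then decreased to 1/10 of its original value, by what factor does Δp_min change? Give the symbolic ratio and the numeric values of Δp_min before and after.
Original Δp_min = 6.353 × 10^-26 kg·m/s; new Δp'_min = 6.353 × 10^-25 kg·m/s; ratio Δp'_min/Δp_min = 10.

From the uncertainty principle ΔxΔp ≥ ℏ/2, the minimum momentum uncertainty is Δp_min = ℏ/(2Δx).

Original (Δx = 0.83 nm = 8.300e-10 m):
Δp_min = (1.055e-34 J·s)/(2 × 8.300e-10 m) = 6.353e-26 kg·m/s

When Δx → (1/10)Δx:
Δp'_min = ℏ/(2 × (1/10)Δx) = 10 × ℏ/(2Δx) = 10 × Δp_min
Δp'_min = 10 × 6.353e-26 kg·m/s = 6.353e-25 kg·m/s

Since Δp_min ∝ 1/Δx, when Δx is decreased to 1/10 of its original value, Δp_min increases to 10 times its original value.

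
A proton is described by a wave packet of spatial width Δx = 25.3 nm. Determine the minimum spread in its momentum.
2.084 × 10^-27 kg·m/s

For a wave packet, the spatial width Δx and momentum spread Δp are related by the uncertainty principle:
ΔxΔp ≥ ℏ/2

The minimum momentum spread is:
Δp_min = ℏ/(2Δx)
Δp_min = (1.055e-34 J·s) / (2 × 2.530e-08 m)
Δp_min = 2.084e-27 kg·m/s

A wave packet cannot have both a well-defined position and well-defined momentum.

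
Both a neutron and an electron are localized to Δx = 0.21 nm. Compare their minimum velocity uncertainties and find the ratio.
The electron has the larger minimum velocity uncertainty, by a ratio of 1838.7.

For both particles, Δp_min = ℏ/(2Δx) = 2.511e-25 kg·m/s (same for both).

The velocity uncertainty is Δv = Δp/m:
- neutron: Δv = 2.511e-25 / 1.675e-27 = 1.499e+02 m/s = 149.910 m/s
- electron: Δv = 2.511e-25 / 9.109e-31 = 2.756e+05 m/s = 275.637 km/s

Ratio: 2.756e+05 / 1.499e+02 = 1838.7

The lighter particle has larger velocity uncertainty because Δv ∝ 1/m.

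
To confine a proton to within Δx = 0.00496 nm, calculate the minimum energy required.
210.858 meV

Localizing a particle requires giving it sufficient momentum uncertainty:

1. From uncertainty principle: Δp ≥ ℏ/(2Δx)
   Δp_min = (1.055e-34 J·s) / (2 × 4.960e-12 m)
   Δp_min = 1.063e-23 kg·m/s

2. This momentum uncertainty corresponds to kinetic energy:
   KE ≈ (Δp)²/(2m) = (1.063e-23)²/(2 × 1.673e-27 kg)
   KE = 3.378e-20 J = 210.858 meV

Tighter localization requires more energy.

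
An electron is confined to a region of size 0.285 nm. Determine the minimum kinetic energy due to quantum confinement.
117.266 meV

Using the uncertainty principle:

1. Position uncertainty: Δx ≈ 2.850e-10 m
2. Minimum momentum uncertainty: Δp = ℏ/(2Δx) = 1.850e-25 kg·m/s
3. Minimum kinetic energy:
   KE = (Δp)²/(2m) = (1.850e-25)²/(2 × 9.109e-31 kg)
   KE = 1.879e-20 J = 117.266 meV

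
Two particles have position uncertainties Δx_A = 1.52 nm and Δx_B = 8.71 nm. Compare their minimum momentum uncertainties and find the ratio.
Particle A has the larger minimum momentum uncertainty, by a factor of 5.73.

For each particle, the minimum momentum uncertainty is Δp_min = ℏ/(2Δx):

Particle A: Δp_A = ℏ/(2×1.520e-09 m) = 3.469e-26 kg·m/s
Particle B: Δp_B = ℏ/(2×8.710e-09 m) = 6.054e-27 kg·m/s

Ratio: Δp_A/Δp_B = 5.73

Since Δp_min ∝ 1/Δx, the particle with smaller position uncertainty (A) has larger momentum uncertainty.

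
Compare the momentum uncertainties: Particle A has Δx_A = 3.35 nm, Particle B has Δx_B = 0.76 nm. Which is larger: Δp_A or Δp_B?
Particle B has the larger minimum momentum uncertainty, by a factor of 4.41.

For each particle, the minimum momentum uncertainty is Δp_min = ℏ/(2Δx):

Particle A: Δp_A = ℏ/(2×3.350e-09 m) = 1.574e-26 kg·m/s
Particle B: Δp_B = ℏ/(2×7.600e-10 m) = 6.938e-26 kg·m/s

Ratio: Δp_B/Δp_A = 4.41

Since Δp_min ∝ 1/Δx, the particle with smaller position uncertainty (B) has larger momentum uncertainty.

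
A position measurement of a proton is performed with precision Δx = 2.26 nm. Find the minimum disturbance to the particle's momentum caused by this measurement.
2.333 × 10^-26 kg·m/s

The uncertainty principle implies that measuring position disturbs momentum:
ΔxΔp ≥ ℏ/2

When we measure position with precision Δx, we necessarily introduce a momentum uncertainty:
Δp ≥ ℏ/(2Δx)
Δp_min = (1.055e-34 J·s) / (2 × 2.260e-09 m)
Δp_min = 2.333e-26 kg·m/s

The more precisely we measure position, the greater the momentum disturbance.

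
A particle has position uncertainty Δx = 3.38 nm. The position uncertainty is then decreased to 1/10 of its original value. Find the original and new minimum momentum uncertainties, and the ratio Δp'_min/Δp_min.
Original Δp_min = 1.560 × 10^-26 kg·m/s; new Δp'_min = 1.560 × 10^-25 kg·m/s; ratio Δp'_min/Δp_min = 10.

From the uncertainty principle ΔxΔp ≥ ℏ/2, the minimum momentum uncertainty is Δp_min = ℏ/(2Δx).

Original (Δx = 3.38 nm = 3.380e-09 m):
Δp_min = (1.055e-34 J·s)/(2 × 3.380e-09 m) = 1.560e-26 kg·m/s

When Δx → (1/10)Δx:
Δp'_min = ℏ/(2 × (1/10)Δx) = 10 × ℏ/(2Δx) = 10 × Δp_min
Δp'_min = 10 × 1.560e-26 kg·m/s = 1.560e-25 kg·m/s

Since Δp_min ∝ 1/Δx, when Δx is decreased to 1/10 of its original value, Δp_min increases to 10 times its original value.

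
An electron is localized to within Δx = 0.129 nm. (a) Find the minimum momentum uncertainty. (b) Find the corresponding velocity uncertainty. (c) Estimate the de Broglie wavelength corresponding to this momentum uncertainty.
(a) Δp_min = 4.087 × 10^-25 kg·m/s
(b) Δv_min = 448.712 km/s
(c) λ_dB = 1.621 nm

Step-by-step:

(a) From the uncertainty principle:
Δp_min = ℏ/(2Δx) = (1.055e-34 J·s)/(2 × 1.290e-10 m) = 4.087e-25 kg·m/s

(b) The velocity uncertainty:
Δv = Δp/m = (4.087e-25 kg·m/s)/(9.109e-31 kg) = 4.487e+05 m/s = 448.712 km/s

(c) The de Broglie wavelength for this momentum:
λ = h/p = (6.626e-34 J·s)/(4.087e-25 kg·m/s) = 1.621e-09 m = 1.621 nm

Note: The de Broglie wavelength is comparable to the localization size, as expected from wave-particle duality.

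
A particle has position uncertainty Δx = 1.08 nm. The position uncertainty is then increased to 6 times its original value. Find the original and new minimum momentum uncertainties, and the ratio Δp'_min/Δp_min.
Original Δp_min = 4.882 × 10^-26 kg·m/s; new Δp'_min = 8.137 × 10^-27 kg·m/s; ratio Δp'_min/Δp_min = 1/6.

From the uncertainty principle ΔxΔp ≥ ℏ/2, the minimum momentum uncertainty is Δp_min = ℏ/(2Δx).

Original (Δx = 1.08 nm = 1.080e-09 m):
Δp_min = (1.055e-34 J·s)/(2 × 1.080e-09 m) = 4.882e-26 kg·m/s

When Δx → 6Δx:
Δp'_min = ℏ/(2 × 6Δx) = (1/6) × ℏ/(2Δx) = (1/6) × Δp_min
Δp'_min = 1/6 × 4.882e-26 kg·m/s = 8.137e-27 kg·m/s

Since Δp_min ∝ 1/Δx, when Δx is increased to 6 times its original value, Δp_min decreases to 1/6 of its original value.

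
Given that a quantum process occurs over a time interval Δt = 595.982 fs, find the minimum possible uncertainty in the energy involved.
552.208 μeV

Using the energy-time uncertainty principle:
ΔEΔt ≥ ℏ/2

The minimum uncertainty in energy is:
ΔE_min = ℏ/(2Δt)
ΔE_min = (1.055e-34 J·s) / (2 × 5.960e-13 s)
ΔE_min = 8.847e-23 J = 552.208 μeV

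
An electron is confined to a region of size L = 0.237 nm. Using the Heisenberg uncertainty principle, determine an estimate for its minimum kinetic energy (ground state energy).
169.577 meV

Using the uncertainty principle to estimate ground state energy:

1. The position uncertainty is approximately the confinement size:
   Δx ≈ L = 2.370e-10 m

2. From ΔxΔp ≥ ℏ/2, the minimum momentum uncertainty is:
   Δp ≈ ℏ/(2L) = 2.225e-25 kg·m/s

3. The kinetic energy is approximately:
   KE ≈ (Δp)²/(2m) = (2.225e-25)²/(2 × 9.109e-31 kg)
   KE ≈ 2.717e-20 J = 169.577 meV

This is an order-of-magnitude estimate of the ground state energy.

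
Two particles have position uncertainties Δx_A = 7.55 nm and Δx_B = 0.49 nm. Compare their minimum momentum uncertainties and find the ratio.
Particle B has the larger minimum momentum uncertainty, by a factor of 15.41.

For each particle, the minimum momentum uncertainty is Δp_min = ℏ/(2Δx):

Particle A: Δp_A = ℏ/(2×7.550e-09 m) = 6.984e-27 kg·m/s
Particle B: Δp_B = ℏ/(2×4.900e-10 m) = 1.076e-25 kg·m/s

Ratio: Δp_B/Δp_A = 15.41

Since Δp_min ∝ 1/Δx, the particle with smaller position uncertainty (B) has larger momentum uncertainty.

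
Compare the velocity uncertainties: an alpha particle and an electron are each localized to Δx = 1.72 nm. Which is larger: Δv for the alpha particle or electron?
The electron has the larger minimum velocity uncertainty, by a ratio of 7294.3.

For both particles, Δp_min = ℏ/(2Δx) = 3.066e-26 kg·m/s (same for both).

The velocity uncertainty is Δv = Δp/m:
- alpha particle: Δv = 3.066e-26 / 6.645e-27 = 4.614e+00 m/s = 4.614 m/s
- electron: Δv = 3.066e-26 / 9.109e-31 = 3.365e+04 m/s = 33.653 km/s

Ratio: 3.365e+04 / 4.614e+00 = 7294.3

The lighter particle has larger velocity uncertainty because Δv ∝ 1/m.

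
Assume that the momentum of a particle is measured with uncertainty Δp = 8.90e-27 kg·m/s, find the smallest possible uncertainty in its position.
5.925 nm

Using the Heisenberg uncertainty principle:
ΔxΔp ≥ ℏ/2

The minimum uncertainty in position is:
Δx_min = ℏ/(2Δp)
Δx_min = (1.055e-34 J·s) / (2 × 8.900e-27 kg·m/s)
Δx_min = 5.925e-09 m = 5.925 nm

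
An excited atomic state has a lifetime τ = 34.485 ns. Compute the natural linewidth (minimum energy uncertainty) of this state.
9.543 neV

Using the energy-time uncertainty principle:
ΔEΔt ≥ ℏ/2

The lifetime τ represents the time uncertainty Δt.
The natural linewidth (minimum energy uncertainty) is:

ΔE = ℏ/(2τ)
ΔE = (1.055e-34 J·s) / (2 × 3.449e-08 s)
ΔE = 1.529e-27 J = 9.543 neV

This natural linewidth limits the precision of spectroscopic measurements.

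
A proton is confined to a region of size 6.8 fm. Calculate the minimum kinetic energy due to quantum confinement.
112.185 keV

Using the uncertainty principle:

1. Position uncertainty: Δx ≈ 6.800e-15 m
2. Minimum momentum uncertainty: Δp = ℏ/(2Δx) = 7.754e-21 kg·m/s
3. Minimum kinetic energy:
   KE = (Δp)²/(2m) = (7.754e-21)²/(2 × 1.673e-27 kg)
   KE = 1.797e-14 J = 112.185 keV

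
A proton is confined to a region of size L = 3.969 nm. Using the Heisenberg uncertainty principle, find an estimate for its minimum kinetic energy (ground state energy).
329.300 neV

Using the uncertainty principle to estimate ground state energy:

1. The position uncertainty is approximately the confinement size:
   Δx ≈ L = 3.969e-09 m

2. From ΔxΔp ≥ ℏ/2, the minimum momentum uncertainty is:
   Δp ≈ ℏ/(2L) = 1.329e-26 kg·m/s

3. The kinetic energy is approximately:
   KE ≈ (Δp)²/(2m) = (1.329e-26)²/(2 × 1.673e-27 kg)
   KE ≈ 5.276e-26 J = 329.300 neV

This is an order-of-magnitude estimate of the ground state energy.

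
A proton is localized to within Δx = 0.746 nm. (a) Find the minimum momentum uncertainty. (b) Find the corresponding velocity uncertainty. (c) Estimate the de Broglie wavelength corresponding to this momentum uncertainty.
(a) Δp_min = 7.068 × 10^-26 kg·m/s
(b) Δv_min = 42.258 m/s
(c) λ_dB = 9.375 nm

Step-by-step:

(a) From the uncertainty principle:
Δp_min = ℏ/(2Δx) = (1.055e-34 J·s)/(2 × 7.460e-10 m) = 7.068e-26 kg·m/s

(b) The velocity uncertainty:
Δv = Δp/m = (7.068e-26 kg·m/s)/(1.673e-27 kg) = 4.226e+01 m/s = 42.258 m/s

(c) The de Broglie wavelength for this momentum:
λ = h/p = (6.626e-34 J·s)/(7.068e-26 kg·m/s) = 9.375e-09 m = 9.375 nm

Note: The de Broglie wavelength is comparable to the localization size, as expected from wave-particle duality.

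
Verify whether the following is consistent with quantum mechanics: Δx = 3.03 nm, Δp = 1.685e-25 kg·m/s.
Yes, it satisfies the uncertainty principle.

Calculate the product ΔxΔp:
ΔxΔp = (3.030e-09 m) × (1.685e-25 kg·m/s)
ΔxΔp = 5.106e-34 J·s

Compare to the minimum allowed value ℏ/2:
ℏ/2 = 5.273e-35 J·s

Since ΔxΔp = 5.106e-34 J·s ≥ 5.273e-35 J·s = ℏ/2,
the measurement satisfies the uncertainty principle.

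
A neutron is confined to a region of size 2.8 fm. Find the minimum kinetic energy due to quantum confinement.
660.754 keV

Using the uncertainty principle:

1. Position uncertainty: Δx ≈ 2.800e-15 m
2. Minimum momentum uncertainty: Δp = ℏ/(2Δx) = 1.883e-20 kg·m/s
3. Minimum kinetic energy:
   KE = (Δp)²/(2m) = (1.883e-20)²/(2 × 1.675e-27 kg)
   KE = 1.059e-13 J = 660.754 keV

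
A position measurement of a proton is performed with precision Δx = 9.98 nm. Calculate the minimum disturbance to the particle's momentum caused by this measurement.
5.283 × 10^-27 kg·m/s

The uncertainty principle implies that measuring position disturbs momentum:
ΔxΔp ≥ ℏ/2

When we measure position with precision Δx, we necessarily introduce a momentum uncertainty:
Δp ≥ ℏ/(2Δx)
Δp_min = (1.055e-34 J·s) / (2 × 9.980e-09 m)
Δp_min = 5.283e-27 kg·m/s

The more precisely we measure position, the greater the momentum disturbance.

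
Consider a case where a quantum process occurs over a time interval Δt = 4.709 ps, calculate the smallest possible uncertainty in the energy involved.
69.889 μeV

Using the energy-time uncertainty principle:
ΔEΔt ≥ ℏ/2

The minimum uncertainty in energy is:
ΔE_min = ℏ/(2Δt)
ΔE_min = (1.055e-34 J·s) / (2 × 4.709e-12 s)
ΔE_min = 1.120e-23 J = 69.889 μeV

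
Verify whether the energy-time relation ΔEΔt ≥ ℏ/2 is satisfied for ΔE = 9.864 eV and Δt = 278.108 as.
Yes, it satisfies the uncertainty relation.

Calculate the product ΔEΔt:
ΔE = 9.864 eV = 1.580e-18 J
ΔEΔt = (1.580e-18 J) × (2.781e-16 s)
ΔEΔt = 4.395e-34 J·s

Compare to the minimum allowed value ℏ/2:
ℏ/2 = 5.273e-35 J·s

Since ΔEΔt = 4.395e-34 J·s ≥ 5.273e-35 J·s = ℏ/2,
this satisfies the uncertainty relation.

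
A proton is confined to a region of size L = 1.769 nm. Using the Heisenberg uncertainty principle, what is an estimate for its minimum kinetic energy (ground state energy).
1.658 μeV

Using the uncertainty principle to estimate ground state energy:

1. The position uncertainty is approximately the confinement size:
   Δx ≈ L = 1.769e-09 m

2. From ΔxΔp ≥ ℏ/2, the minimum momentum uncertainty is:
   Δp ≈ ℏ/(2L) = 2.981e-26 kg·m/s

3. The kinetic energy is approximately:
   KE ≈ (Δp)²/(2m) = (2.981e-26)²/(2 × 1.673e-27 kg)
   KE ≈ 2.656e-25 J = 1.658 μeV

This is an order-of-magnitude estimate of the ground state energy.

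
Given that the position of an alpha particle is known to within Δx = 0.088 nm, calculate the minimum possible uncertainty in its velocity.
90.176 m/s

Using the Heisenberg uncertainty principle and Δp = mΔv:
ΔxΔp ≥ ℏ/2
Δx(mΔv) ≥ ℏ/2

The minimum uncertainty in velocity is:
Δv_min = ℏ/(2mΔx)
Δv_min = (1.055e-34 J·s) / (2 × 6.645e-27 kg × 8.800e-11 m)
Δv_min = 9.018e+01 m/s = 90.176 m/s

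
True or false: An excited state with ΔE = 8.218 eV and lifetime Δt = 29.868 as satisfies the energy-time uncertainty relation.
No, it violates the uncertainty relation.

Calculate the product ΔEΔt:
ΔE = 8.218 eV = 1.317e-18 J
ΔEΔt = (1.317e-18 J) × (2.987e-17 s)
ΔEΔt = 3.933e-35 J·s

Compare to the minimum allowed value ℏ/2:
ℏ/2 = 5.273e-35 J·s

Since ΔEΔt = 3.933e-35 J·s < 5.273e-35 J·s = ℏ/2,
this violates the uncertainty relation.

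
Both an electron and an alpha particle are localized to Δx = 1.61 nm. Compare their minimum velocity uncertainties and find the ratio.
The electron has the larger minimum velocity uncertainty, by a ratio of 7294.3.

For both particles, Δp_min = ℏ/(2Δx) = 3.275e-26 kg·m/s (same for both).

The velocity uncertainty is Δv = Δp/m:
- electron: Δv = 3.275e-26 / 9.109e-31 = 3.595e+04 m/s = 35.953 km/s
- alpha particle: Δv = 3.275e-26 / 6.645e-27 = 4.929e+00 m/s = 4.929 m/s

Ratio: 3.595e+04 / 4.929e+00 = 7294.3

The lighter particle has larger velocity uncertainty because Δv ∝ 1/m.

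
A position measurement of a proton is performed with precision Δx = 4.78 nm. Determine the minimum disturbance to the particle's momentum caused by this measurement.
1.103 × 10^-26 kg·m/s

The uncertainty principle implies that measuring position disturbs momentum:
ΔxΔp ≥ ℏ/2

When we measure position with precision Δx, we necessarily introduce a momentum uncertainty:
Δp ≥ ℏ/(2Δx)
Δp_min = (1.055e-34 J·s) / (2 × 4.780e-09 m)
Δp_min = 1.103e-26 kg·m/s

The more precisely we measure position, the greater the momentum disturbance.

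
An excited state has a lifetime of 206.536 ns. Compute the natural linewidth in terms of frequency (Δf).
385.296 kHz

Using the energy-time uncertainty principle and E = hf:
ΔEΔt ≥ ℏ/2
hΔf·Δt ≥ ℏ/2

The minimum frequency uncertainty is:
Δf = ℏ/(2hτ) = 1/(4πτ)
Δf = 1/(4π × 2.065e-07 s)
Δf = 3.853e+05 Hz = 385.296 kHz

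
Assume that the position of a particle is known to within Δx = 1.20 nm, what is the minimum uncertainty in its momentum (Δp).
4.394 × 10^-26 kg·m/s

Using the Heisenberg uncertainty principle:
ΔxΔp ≥ ℏ/2

The minimum uncertainty in momentum is:
Δp_min = ℏ/(2Δx)
Δp_min = (1.055e-34 J·s) / (2 × 1.200e-09 m)
Δp_min = 4.394e-26 kg·m/s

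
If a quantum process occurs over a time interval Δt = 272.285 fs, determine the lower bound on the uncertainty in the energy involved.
1.209 meV

Using the energy-time uncertainty principle:
ΔEΔt ≥ ℏ/2

The minimum uncertainty in energy is:
ΔE_min = ℏ/(2Δt)
ΔE_min = (1.055e-34 J·s) / (2 × 2.723e-13 s)
ΔE_min = 1.937e-22 J = 1.209 meV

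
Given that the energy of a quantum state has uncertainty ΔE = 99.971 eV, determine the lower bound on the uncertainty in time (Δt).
3.292 as

Using the energy-time uncertainty principle:
ΔEΔt ≥ ℏ/2

The minimum uncertainty in time is:
Δt_min = ℏ/(2ΔE)
Δt_min = (1.055e-34 J·s) / (2 × 1.602e-17 J)
Δt_min = 3.292e-18 s = 3.292 as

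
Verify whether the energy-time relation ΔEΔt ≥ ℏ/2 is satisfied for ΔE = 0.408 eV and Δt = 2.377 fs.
Yes, it satisfies the uncertainty relation.

Calculate the product ΔEΔt:
ΔE = 0.408 eV = 6.537e-20 J
ΔEΔt = (6.537e-20 J) × (2.377e-15 s)
ΔEΔt = 1.554e-34 J·s

Compare to the minimum allowed value ℏ/2:
ℏ/2 = 5.273e-35 J·s

Since ΔEΔt = 1.554e-34 J·s ≥ 5.273e-35 J·s = ℏ/2,
this satisfies the uncertainty relation.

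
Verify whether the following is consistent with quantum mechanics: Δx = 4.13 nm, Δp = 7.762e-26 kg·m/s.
Yes, it satisfies the uncertainty principle.

Calculate the product ΔxΔp:
ΔxΔp = (4.130e-09 m) × (7.762e-26 kg·m/s)
ΔxΔp = 3.206e-34 J·s

Compare to the minimum allowed value ℏ/2:
ℏ/2 = 5.273e-35 J·s

Since ΔxΔp = 3.206e-34 J·s ≥ 5.273e-35 J·s = ℏ/2,
the measurement satisfies the uncertainty principle.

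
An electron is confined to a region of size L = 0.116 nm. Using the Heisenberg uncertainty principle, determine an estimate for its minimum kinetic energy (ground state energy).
707.859 meV

Using the uncertainty principle to estimate ground state energy:

1. The position uncertainty is approximately the confinement size:
   Δx ≈ L = 1.160e-10 m

2. From ΔxΔp ≥ ℏ/2, the minimum momentum uncertainty is:
   Δp ≈ ℏ/(2L) = 4.546e-25 kg·m/s

3. The kinetic energy is approximately:
   KE ≈ (Δp)²/(2m) = (4.546e-25)²/(2 × 9.109e-31 kg)
   KE ≈ 1.134e-19 J = 707.859 meV

This is an order-of-magnitude estimate of the ground state energy.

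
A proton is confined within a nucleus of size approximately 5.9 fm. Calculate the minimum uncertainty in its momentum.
8.937 × 10^-21 kg·m/s

Using the Heisenberg uncertainty principle:
ΔxΔp ≥ ℏ/2

With Δx ≈ L = 5.900e-15 m (the confinement size):
Δp_min = ℏ/(2Δx)
Δp_min = (1.055e-34 J·s) / (2 × 5.900e-15 m)
Δp_min = 8.937e-21 kg·m/s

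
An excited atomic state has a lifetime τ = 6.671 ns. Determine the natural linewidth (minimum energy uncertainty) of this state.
49.334 neV

Using the energy-time uncertainty principle:
ΔEΔt ≥ ℏ/2

The lifetime τ represents the time uncertainty Δt.
The natural linewidth (minimum energy uncertainty) is:

ΔE = ℏ/(2τ)
ΔE = (1.055e-34 J·s) / (2 × 6.671e-09 s)
ΔE = 7.904e-27 J = 49.334 neV

This natural linewidth limits the precision of spectroscopic measurements.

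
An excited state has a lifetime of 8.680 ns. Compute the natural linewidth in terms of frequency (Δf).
9.168 MHz

Using the energy-time uncertainty principle and E = hf:
ΔEΔt ≥ ℏ/2
hΔf·Δt ≥ ℏ/2

The minimum frequency uncertainty is:
Δf = ℏ/(2hτ) = 1/(4πτ)
Δf = 1/(4π × 8.680e-09 s)
Δf = 9.168e+06 Hz = 9.168 MHz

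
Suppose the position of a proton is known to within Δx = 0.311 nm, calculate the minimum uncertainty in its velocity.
101.365 m/s

Using the Heisenberg uncertainty principle and Δp = mΔv:
ΔxΔp ≥ ℏ/2
Δx(mΔv) ≥ ℏ/2

The minimum uncertainty in velocity is:
Δv_min = ℏ/(2mΔx)
Δv_min = (1.055e-34 J·s) / (2 × 1.673e-27 kg × 3.110e-10 m)
Δv_min = 1.014e+02 m/s = 101.365 m/s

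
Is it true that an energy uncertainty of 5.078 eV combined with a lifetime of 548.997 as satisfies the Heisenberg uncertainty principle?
Yes, it satisfies the uncertainty relation.

Calculate the product ΔEΔt:
ΔE = 5.078 eV = 8.136e-19 J
ΔEΔt = (8.136e-19 J) × (5.490e-16 s)
ΔEΔt = 4.467e-34 J·s

Compare to the minimum allowed value ℏ/2:
ℏ/2 = 5.273e-35 J·s

Since ΔEΔt = 4.467e-34 J·s ≥ 5.273e-35 J·s = ℏ/2,
this satisfies the uncertainty relation.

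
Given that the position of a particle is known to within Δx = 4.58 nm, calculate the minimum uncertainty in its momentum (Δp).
1.151 × 10^-26 kg·m/s

Using the Heisenberg uncertainty principle:
ΔxΔp ≥ ℏ/2

The minimum uncertainty in momentum is:
Δp_min = ℏ/(2Δx)
Δp_min = (1.055e-34 J·s) / (2 × 4.580e-09 m)
Δp_min = 1.151e-26 kg·m/s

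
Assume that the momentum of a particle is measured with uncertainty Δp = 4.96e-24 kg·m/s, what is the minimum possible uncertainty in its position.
10.631 pm

Using the Heisenberg uncertainty principle:
ΔxΔp ≥ ℏ/2

The minimum uncertainty in position is:
Δx_min = ℏ/(2Δp)
Δx_min = (1.055e-34 J·s) / (2 × 4.960e-24 kg·m/s)
Δx_min = 1.063e-11 m = 10.631 pm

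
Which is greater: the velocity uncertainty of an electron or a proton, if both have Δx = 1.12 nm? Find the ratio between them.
The electron has the larger minimum velocity uncertainty, by a ratio of 1836.2.

For both particles, Δp_min = ℏ/(2Δx) = 4.708e-26 kg·m/s (same for both).

The velocity uncertainty is Δv = Δp/m:
- electron: Δv = 4.708e-26 / 9.109e-31 = 5.168e+04 m/s = 51.682 km/s
- proton: Δv = 4.708e-26 / 1.673e-27 = 2.815e+01 m/s = 28.147 m/s

Ratio: 5.168e+04 / 2.815e+01 = 1836.2

The lighter particle has larger velocity uncertainty because Δv ∝ 1/m.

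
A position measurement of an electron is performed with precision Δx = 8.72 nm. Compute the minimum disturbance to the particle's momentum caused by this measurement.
6.047 × 10^-27 kg·m/s

The uncertainty principle implies that measuring position disturbs momentum:
ΔxΔp ≥ ℏ/2

When we measure position with precision Δx, we necessarily introduce a momentum uncertainty:
Δp ≥ ℏ/(2Δx)
Δp_min = (1.055e-34 J·s) / (2 × 8.720e-09 m)
Δp_min = 6.047e-27 kg·m/s

The more precisely we measure position, the greater the momentum disturbance.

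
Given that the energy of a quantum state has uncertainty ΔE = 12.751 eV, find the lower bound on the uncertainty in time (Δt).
25.810 as

Using the energy-time uncertainty principle:
ΔEΔt ≥ ℏ/2

The minimum uncertainty in time is:
Δt_min = ℏ/(2ΔE)
Δt_min = (1.055e-34 J·s) / (2 × 2.043e-18 J)
Δt_min = 2.581e-17 s = 25.810 as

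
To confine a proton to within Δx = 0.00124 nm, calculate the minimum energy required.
3.374 eV

Localizing a particle requires giving it sufficient momentum uncertainty:

1. From uncertainty principle: Δp ≥ ℏ/(2Δx)
   Δp_min = (1.055e-34 J·s) / (2 × 1.240e-12 m)
   Δp_min = 4.252e-23 kg·m/s

2. This momentum uncertainty corresponds to kinetic energy:
   KE ≈ (Δp)²/(2m) = (4.252e-23)²/(2 × 1.673e-27 kg)
   KE = 5.405e-19 J = 3.374 eV

Tighter localization requires more energy.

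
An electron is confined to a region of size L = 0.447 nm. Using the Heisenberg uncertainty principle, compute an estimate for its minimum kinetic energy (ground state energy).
47.670 meV

Using the uncertainty principle to estimate ground state energy:

1. The position uncertainty is approximately the confinement size:
   Δx ≈ L = 4.470e-10 m

2. From ΔxΔp ≥ ℏ/2, the minimum momentum uncertainty is:
   Δp ≈ ℏ/(2L) = 1.180e-25 kg·m/s

3. The kinetic energy is approximately:
   KE ≈ (Δp)²/(2m) = (1.180e-25)²/(2 × 9.109e-31 kg)
   KE ≈ 7.638e-21 J = 47.670 meV

This is an order-of-magnitude estimate of the ground state energy.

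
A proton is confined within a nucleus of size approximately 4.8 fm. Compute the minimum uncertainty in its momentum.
1.099 × 10^-20 kg·m/s

Using the Heisenberg uncertainty principle:
ΔxΔp ≥ ℏ/2

With Δx ≈ L = 4.800e-15 m (the confinement size):
Δp_min = ℏ/(2Δx)
Δp_min = (1.055e-34 J·s) / (2 × 4.800e-15 m)
Δp_min = 1.099e-20 kg·m/s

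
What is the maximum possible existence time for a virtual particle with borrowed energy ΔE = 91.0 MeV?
3.617 ys

Using the energy-time uncertainty principle:
ΔEΔt ≥ ℏ/2

For a virtual particle borrowing energy ΔE, the maximum lifetime is:
Δt_max = ℏ/(2ΔE)

Converting energy:
ΔE = 91.0 MeV = 1.458e-11 J

Δt_max = (1.055e-34 J·s) / (2 × 1.458e-11 J)
Δt_max = 3.617e-24 s = 3.617 ys

Virtual particles with higher borrowed energy exist for shorter times.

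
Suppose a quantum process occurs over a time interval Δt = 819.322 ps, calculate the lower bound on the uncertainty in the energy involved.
401.681 neV

Using the energy-time uncertainty principle:
ΔEΔt ≥ ℏ/2

The minimum uncertainty in energy is:
ΔE_min = ℏ/(2Δt)
ΔE_min = (1.055e-34 J·s) / (2 × 8.193e-10 s)
ΔE_min = 6.436e-26 J = 401.681 neV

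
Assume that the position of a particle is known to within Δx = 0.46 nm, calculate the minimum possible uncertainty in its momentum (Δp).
1.146 × 10^-25 kg·m/s

Using the Heisenberg uncertainty principle:
ΔxΔp ≥ ℏ/2

The minimum uncertainty in momentum is:
Δp_min = ℏ/(2Δx)
Δp_min = (1.055e-34 J·s) / (2 × 4.600e-10 m)
Δp_min = 1.146e-25 kg·m/s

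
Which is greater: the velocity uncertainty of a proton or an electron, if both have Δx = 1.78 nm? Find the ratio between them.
The electron has the larger minimum velocity uncertainty, by a ratio of 1836.2.

For both particles, Δp_min = ℏ/(2Δx) = 2.962e-26 kg·m/s (same for both).

The velocity uncertainty is Δv = Δp/m:
- proton: Δv = 2.962e-26 / 1.673e-27 = 1.771e+01 m/s = 17.710 m/s
- electron: Δv = 2.962e-26 / 9.109e-31 = 3.252e+04 m/s = 32.519 km/s

Ratio: 3.252e+04 / 1.771e+01 = 1836.2

The lighter particle has larger velocity uncertainty because Δv ∝ 1/m.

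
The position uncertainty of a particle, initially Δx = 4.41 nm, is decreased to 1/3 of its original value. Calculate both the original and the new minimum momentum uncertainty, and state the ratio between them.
Original Δp_min = 1.196 × 10^-26 kg·m/s; new Δp'_min = 3.587 × 10^-26 kg·m/s; ratio Δp'_min/Δp_min = 3.

From the uncertainty principle ΔxΔp ≥ ℏ/2, the minimum momentum uncertainty is Δp_min = ℏ/(2Δx).

Original (Δx = 4.41 nm = 4.410e-09 m):
Δp_min = (1.055e-34 J·s)/(2 × 4.410e-09 m) = 1.196e-26 kg·m/s

When Δx → (1/3)Δx:
Δp'_min = ℏ/(2 × (1/3)Δx) = 3 × ℏ/(2Δx) = 3 × Δp_min
Δp'_min = 3 × 1.196e-26 kg·m/s = 3.587e-26 kg·m/s

Since Δp_min ∝ 1/Δx, when Δx is decreased to 1/3 of its original value, Δp_min increases to 3 times its original value.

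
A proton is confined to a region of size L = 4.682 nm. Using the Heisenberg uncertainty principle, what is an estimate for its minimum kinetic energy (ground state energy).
236.642 neV

Using the uncertainty principle to estimate ground state energy:

1. The position uncertainty is approximately the confinement size:
   Δx ≈ L = 4.682e-09 m

2. From ΔxΔp ≥ ℏ/2, the minimum momentum uncertainty is:
   Δp ≈ ℏ/(2L) = 1.126e-26 kg·m/s

3. The kinetic energy is approximately:
   KE ≈ (Δp)²/(2m) = (1.126e-26)²/(2 × 1.673e-27 kg)
   KE ≈ 3.791e-26 J = 236.642 neV

This is an order-of-magnitude estimate of the ground state energy.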